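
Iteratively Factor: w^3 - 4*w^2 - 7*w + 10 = (w - 5)*(w^2 + w - 2) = (w - 5)*(w - 1)*(w + 2)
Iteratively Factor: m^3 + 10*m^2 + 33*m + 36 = (m + 3)*(m^2 + 7*m + 12) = (m + 3)^2*(m + 4)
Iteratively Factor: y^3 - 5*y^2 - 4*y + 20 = (y + 2)*(y^2 - 7*y + 10) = (y - 5)*(y + 2)*(y - 2)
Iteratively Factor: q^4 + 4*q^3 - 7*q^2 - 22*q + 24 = (q + 4)*(q^3 - 7*q + 6) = (q + 3)*(q + 4)*(q^2 - 3*q + 2) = (q - 1)*(q + 3)*(q + 4)*(q - 2)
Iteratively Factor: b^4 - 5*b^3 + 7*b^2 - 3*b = (b)*(b^3 - 5*b^2 + 7*b - 3) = b*(b - 3)*(b^2 - 2*b + 1) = b*(b - 3)*(b - 1)*(b - 1)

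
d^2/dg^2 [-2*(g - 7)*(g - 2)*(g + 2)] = 28 - 12*g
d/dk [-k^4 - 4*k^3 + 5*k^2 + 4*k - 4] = -4*k^3 - 12*k^2 + 10*k + 4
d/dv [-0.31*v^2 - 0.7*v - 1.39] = -0.62*v - 0.7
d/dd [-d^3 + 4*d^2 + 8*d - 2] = -3*d^2 + 8*d + 8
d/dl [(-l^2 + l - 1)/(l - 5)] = (-l^2 + 10*l - 4)/(l^2 - 10*l + 25)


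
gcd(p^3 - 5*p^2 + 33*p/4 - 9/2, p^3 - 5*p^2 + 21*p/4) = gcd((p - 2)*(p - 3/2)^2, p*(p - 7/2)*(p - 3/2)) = p - 3/2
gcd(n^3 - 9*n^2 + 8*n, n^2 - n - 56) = n - 8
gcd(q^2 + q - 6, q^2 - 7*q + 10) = q - 2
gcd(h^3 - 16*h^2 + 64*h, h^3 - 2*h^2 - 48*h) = h^2 - 8*h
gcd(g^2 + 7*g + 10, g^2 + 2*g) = g + 2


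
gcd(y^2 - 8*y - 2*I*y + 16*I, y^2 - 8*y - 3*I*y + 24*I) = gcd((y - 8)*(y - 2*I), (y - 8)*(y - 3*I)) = y - 8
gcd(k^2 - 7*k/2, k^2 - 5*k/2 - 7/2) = k - 7/2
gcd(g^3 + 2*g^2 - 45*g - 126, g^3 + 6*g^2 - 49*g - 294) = g^2 - g - 42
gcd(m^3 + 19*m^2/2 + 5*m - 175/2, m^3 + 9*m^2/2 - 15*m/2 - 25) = m^2 + 5*m/2 - 25/2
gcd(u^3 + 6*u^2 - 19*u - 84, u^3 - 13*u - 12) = u^2 - u - 12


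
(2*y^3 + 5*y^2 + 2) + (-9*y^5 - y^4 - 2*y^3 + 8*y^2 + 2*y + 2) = -9*y^5 - y^4 + 13*y^2 + 2*y + 4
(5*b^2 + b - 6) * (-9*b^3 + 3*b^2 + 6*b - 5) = -45*b^5 + 6*b^4 + 87*b^3 - 37*b^2 - 41*b + 30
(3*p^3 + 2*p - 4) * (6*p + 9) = 18*p^4 + 27*p^3 + 12*p^2 - 6*p - 36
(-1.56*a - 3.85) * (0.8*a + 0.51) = -1.248*a^2 - 3.8756*a - 1.9635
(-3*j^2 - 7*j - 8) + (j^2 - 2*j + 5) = -2*j^2 - 9*j - 3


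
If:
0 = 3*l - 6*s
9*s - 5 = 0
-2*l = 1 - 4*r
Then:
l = 10/9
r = 29/36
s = 5/9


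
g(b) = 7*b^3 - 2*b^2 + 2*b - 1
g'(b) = 21*b^2 - 4*b + 2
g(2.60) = 113.71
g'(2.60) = 133.56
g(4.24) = 505.10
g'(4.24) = 362.57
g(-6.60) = -2113.79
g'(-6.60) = 943.16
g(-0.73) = -6.25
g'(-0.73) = 16.11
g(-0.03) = -1.06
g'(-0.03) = 2.14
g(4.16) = 476.65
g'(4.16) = 348.78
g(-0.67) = -5.34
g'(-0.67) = 14.11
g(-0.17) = -1.43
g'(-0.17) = 3.29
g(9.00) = 4958.00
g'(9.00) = 1667.00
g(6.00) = 1451.00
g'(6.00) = 734.00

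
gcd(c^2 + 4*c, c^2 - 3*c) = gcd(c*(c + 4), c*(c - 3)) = c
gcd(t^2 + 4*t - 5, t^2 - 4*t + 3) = t - 1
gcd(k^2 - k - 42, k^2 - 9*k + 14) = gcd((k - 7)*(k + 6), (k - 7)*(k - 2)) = k - 7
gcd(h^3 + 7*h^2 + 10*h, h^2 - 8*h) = h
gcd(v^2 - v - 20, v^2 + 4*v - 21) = 1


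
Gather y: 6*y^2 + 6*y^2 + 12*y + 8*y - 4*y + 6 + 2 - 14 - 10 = 12*y^2 + 16*y - 16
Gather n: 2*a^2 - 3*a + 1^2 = 2*a^2 - 3*a + 1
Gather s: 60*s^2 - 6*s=60*s^2 - 6*s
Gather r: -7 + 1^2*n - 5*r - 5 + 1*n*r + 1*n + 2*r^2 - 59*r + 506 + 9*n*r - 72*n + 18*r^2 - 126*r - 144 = -70*n + 20*r^2 + r*(10*n - 190) + 350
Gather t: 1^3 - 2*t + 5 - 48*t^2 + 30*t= -48*t^2 + 28*t + 6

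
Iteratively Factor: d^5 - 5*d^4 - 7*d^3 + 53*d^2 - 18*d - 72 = (d - 3)*(d^4 - 2*d^3 - 13*d^2 + 14*d + 24) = (d - 3)*(d + 1)*(d^3 - 3*d^2 - 10*d + 24) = (d - 3)*(d + 1)*(d + 3)*(d^2 - 6*d + 8) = (d - 4)*(d - 3)*(d + 1)*(d + 3)*(d - 2)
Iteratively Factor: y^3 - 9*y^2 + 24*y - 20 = (y - 2)*(y^2 - 7*y + 10) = (y - 2)^2*(y - 5)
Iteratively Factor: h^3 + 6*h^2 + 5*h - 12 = (h + 4)*(h^2 + 2*h - 3) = (h + 3)*(h + 4)*(h - 1)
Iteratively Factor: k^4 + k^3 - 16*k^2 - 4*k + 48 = (k + 4)*(k^3 - 3*k^2 - 4*k + 12) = (k - 3)*(k + 4)*(k^2 - 4) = (k - 3)*(k - 2)*(k + 4)*(k + 2)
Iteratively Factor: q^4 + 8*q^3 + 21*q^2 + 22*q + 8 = (q + 4)*(q^3 + 4*q^2 + 5*q + 2) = (q + 1)*(q + 4)*(q^2 + 3*q + 2) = (q + 1)*(q + 2)*(q + 4)*(q + 1)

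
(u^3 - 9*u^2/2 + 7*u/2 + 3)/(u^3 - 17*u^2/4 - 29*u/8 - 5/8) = 4*(u^2 - 5*u + 6)/(4*u^2 - 19*u - 5)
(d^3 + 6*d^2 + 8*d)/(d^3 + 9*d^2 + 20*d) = (d + 2)/(d + 5)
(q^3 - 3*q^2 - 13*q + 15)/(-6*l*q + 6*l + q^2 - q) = (q^2 - 2*q - 15)/(-6*l + q)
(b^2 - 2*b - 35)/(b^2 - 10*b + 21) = (b + 5)/(b - 3)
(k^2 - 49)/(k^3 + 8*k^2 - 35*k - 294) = (k - 7)/(k^2 + k - 42)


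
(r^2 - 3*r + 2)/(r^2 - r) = (r - 2)/r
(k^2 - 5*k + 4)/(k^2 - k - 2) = (-k^2 + 5*k - 4)/(-k^2 + k + 2)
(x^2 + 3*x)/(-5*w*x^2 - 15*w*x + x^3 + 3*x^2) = 1/(-5*w + x)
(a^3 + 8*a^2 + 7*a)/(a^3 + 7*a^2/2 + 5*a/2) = 2*(a + 7)/(2*a + 5)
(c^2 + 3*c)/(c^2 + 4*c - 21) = c*(c + 3)/(c^2 + 4*c - 21)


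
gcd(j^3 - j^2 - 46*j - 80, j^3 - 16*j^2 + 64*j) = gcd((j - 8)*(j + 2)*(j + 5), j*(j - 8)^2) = j - 8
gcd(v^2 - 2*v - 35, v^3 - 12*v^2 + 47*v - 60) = 1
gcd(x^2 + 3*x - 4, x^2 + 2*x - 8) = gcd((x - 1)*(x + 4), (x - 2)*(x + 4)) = x + 4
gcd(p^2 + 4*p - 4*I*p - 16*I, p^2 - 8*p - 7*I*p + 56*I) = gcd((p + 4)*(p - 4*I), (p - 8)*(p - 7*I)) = 1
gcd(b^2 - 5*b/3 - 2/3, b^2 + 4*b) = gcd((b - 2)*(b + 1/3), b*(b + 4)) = 1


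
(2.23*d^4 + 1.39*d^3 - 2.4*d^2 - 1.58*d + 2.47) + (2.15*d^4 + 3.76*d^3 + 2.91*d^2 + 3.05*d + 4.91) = 4.38*d^4 + 5.15*d^3 + 0.51*d^2 + 1.47*d + 7.38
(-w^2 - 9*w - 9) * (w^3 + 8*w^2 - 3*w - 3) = -w^5 - 17*w^4 - 78*w^3 - 42*w^2 + 54*w + 27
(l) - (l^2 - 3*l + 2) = -l^2 + 4*l - 2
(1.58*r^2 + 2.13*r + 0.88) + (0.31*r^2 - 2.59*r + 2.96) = 1.89*r^2 - 0.46*r + 3.84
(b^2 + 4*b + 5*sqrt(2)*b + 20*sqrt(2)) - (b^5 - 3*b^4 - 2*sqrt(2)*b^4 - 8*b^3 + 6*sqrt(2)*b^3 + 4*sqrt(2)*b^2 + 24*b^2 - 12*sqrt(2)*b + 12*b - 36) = -b^5 + 2*sqrt(2)*b^4 + 3*b^4 - 6*sqrt(2)*b^3 + 8*b^3 - 23*b^2 - 4*sqrt(2)*b^2 - 8*b + 17*sqrt(2)*b + 20*sqrt(2) + 36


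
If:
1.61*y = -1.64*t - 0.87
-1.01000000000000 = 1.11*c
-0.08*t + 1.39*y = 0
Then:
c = -0.91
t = -0.50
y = -0.03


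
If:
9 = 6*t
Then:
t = 3/2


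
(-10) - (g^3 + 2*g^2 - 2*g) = -g^3 - 2*g^2 + 2*g - 10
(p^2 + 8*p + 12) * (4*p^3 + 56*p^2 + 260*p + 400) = 4*p^5 + 88*p^4 + 756*p^3 + 3152*p^2 + 6320*p + 4800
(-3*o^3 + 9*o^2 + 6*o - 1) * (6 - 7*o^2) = 21*o^5 - 63*o^4 - 60*o^3 + 61*o^2 + 36*o - 6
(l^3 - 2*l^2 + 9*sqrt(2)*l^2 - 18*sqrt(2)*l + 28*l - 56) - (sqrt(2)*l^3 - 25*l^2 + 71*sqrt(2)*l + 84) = -sqrt(2)*l^3 + l^3 + 9*sqrt(2)*l^2 + 23*l^2 - 89*sqrt(2)*l + 28*l - 140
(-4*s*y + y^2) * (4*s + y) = -16*s^2*y + y^3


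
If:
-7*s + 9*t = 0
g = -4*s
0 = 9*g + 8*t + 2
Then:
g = -18/67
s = 9/134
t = 7/134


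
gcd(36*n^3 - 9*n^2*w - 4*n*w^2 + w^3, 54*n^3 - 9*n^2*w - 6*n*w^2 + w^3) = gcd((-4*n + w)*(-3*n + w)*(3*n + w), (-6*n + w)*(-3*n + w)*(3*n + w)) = -9*n^2 + w^2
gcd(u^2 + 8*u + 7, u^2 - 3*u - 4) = u + 1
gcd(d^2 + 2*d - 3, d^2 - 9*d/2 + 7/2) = d - 1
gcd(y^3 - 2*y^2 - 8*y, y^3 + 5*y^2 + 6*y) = y^2 + 2*y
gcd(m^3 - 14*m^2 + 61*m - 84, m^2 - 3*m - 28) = m - 7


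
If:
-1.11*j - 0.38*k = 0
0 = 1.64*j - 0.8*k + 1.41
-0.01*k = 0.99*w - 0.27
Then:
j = -0.35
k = 1.04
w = 0.26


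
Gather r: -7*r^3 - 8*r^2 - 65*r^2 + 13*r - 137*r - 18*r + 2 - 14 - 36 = -7*r^3 - 73*r^2 - 142*r - 48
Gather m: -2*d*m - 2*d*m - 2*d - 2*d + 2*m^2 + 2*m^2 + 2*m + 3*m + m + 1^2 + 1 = -4*d + 4*m^2 + m*(6 - 4*d) + 2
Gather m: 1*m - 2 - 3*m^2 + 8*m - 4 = -3*m^2 + 9*m - 6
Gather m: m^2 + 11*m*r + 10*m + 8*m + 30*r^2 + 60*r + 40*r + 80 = m^2 + m*(11*r + 18) + 30*r^2 + 100*r + 80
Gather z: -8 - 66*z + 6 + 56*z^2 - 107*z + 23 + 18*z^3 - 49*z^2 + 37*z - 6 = 18*z^3 + 7*z^2 - 136*z + 15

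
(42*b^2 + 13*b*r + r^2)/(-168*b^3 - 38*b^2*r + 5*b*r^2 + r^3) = (6*b + r)/(-24*b^2 - 2*b*r + r^2)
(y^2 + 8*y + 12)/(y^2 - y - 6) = (y + 6)/(y - 3)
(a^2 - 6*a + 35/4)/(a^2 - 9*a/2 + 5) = (a - 7/2)/(a - 2)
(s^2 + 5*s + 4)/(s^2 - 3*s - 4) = (s + 4)/(s - 4)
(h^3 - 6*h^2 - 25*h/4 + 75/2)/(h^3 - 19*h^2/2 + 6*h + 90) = (h - 5/2)/(h - 6)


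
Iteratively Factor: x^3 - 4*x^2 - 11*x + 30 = (x + 3)*(x^2 - 7*x + 10) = (x - 5)*(x + 3)*(x - 2)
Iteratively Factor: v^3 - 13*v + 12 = (v - 1)*(v^2 + v - 12) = (v - 3)*(v - 1)*(v + 4)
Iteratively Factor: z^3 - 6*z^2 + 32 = (z - 4)*(z^2 - 2*z - 8) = (z - 4)^2*(z + 2)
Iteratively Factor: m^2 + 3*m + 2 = (m + 1)*(m + 2)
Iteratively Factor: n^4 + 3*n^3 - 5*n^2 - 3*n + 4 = (n - 1)*(n^3 + 4*n^2 - n - 4) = (n - 1)*(n + 4)*(n^2 - 1) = (n - 1)*(n + 1)*(n + 4)*(n - 1)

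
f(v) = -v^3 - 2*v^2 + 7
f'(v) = -3*v^2 - 4*v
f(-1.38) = 5.82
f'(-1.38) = -0.19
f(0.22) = 6.89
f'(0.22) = -1.03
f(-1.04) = 5.96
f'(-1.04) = 0.92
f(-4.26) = 48.01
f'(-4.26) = -37.40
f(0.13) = 6.96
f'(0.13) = -0.57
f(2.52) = -21.70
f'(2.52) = -29.13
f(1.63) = -2.64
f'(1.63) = -14.49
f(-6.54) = 201.18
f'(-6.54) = -102.15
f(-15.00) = 2932.00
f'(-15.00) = -615.00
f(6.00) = -281.00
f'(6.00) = -132.00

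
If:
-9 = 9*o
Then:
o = -1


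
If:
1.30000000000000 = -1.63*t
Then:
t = -0.80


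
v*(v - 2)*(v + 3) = v^3 + v^2 - 6*v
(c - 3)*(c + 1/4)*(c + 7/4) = c^3 - c^2 - 89*c/16 - 21/16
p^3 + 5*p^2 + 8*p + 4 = (p + 1)*(p + 2)^2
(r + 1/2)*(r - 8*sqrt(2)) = r^2 - 8*sqrt(2)*r + r/2 - 4*sqrt(2)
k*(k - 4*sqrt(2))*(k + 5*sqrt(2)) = k^3 + sqrt(2)*k^2 - 40*k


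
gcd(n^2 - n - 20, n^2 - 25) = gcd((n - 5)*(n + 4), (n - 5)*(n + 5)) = n - 5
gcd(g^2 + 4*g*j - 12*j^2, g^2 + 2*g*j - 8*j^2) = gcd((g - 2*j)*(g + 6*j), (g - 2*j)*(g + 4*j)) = g - 2*j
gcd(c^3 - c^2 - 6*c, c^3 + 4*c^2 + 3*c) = c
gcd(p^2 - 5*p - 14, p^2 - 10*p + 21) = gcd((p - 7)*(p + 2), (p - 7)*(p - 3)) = p - 7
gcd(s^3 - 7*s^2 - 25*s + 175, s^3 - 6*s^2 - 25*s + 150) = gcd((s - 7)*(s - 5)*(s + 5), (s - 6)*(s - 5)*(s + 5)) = s^2 - 25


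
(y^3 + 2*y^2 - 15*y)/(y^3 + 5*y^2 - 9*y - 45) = y/(y + 3)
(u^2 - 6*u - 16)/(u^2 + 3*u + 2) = (u - 8)/(u + 1)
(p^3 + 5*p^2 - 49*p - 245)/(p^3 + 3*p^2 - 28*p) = (p^2 - 2*p - 35)/(p*(p - 4))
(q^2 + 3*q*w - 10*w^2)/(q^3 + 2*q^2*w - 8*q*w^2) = (q + 5*w)/(q*(q + 4*w))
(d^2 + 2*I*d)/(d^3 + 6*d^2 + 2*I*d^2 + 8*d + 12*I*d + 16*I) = d/(d^2 + 6*d + 8)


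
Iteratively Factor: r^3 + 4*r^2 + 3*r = (r + 1)*(r^2 + 3*r) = r*(r + 1)*(r + 3)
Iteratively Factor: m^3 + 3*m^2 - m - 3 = (m + 3)*(m^2 - 1) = (m - 1)*(m + 3)*(m + 1)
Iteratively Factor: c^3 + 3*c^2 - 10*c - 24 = (c + 2)*(c^2 + c - 12) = (c - 3)*(c + 2)*(c + 4)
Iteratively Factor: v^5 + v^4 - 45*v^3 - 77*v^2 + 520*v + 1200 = (v - 5)*(v^4 + 6*v^3 - 15*v^2 - 152*v - 240) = (v - 5)*(v + 4)*(v^3 + 2*v^2 - 23*v - 60) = (v - 5)*(v + 3)*(v + 4)*(v^2 - v - 20) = (v - 5)^2*(v + 3)*(v + 4)*(v + 4)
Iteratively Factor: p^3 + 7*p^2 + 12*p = (p + 3)*(p^2 + 4*p) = (p + 3)*(p + 4)*(p)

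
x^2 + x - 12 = (x - 3)*(x + 4)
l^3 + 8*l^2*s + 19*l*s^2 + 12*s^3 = (l + s)*(l + 3*s)*(l + 4*s)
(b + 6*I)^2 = b^2 + 12*I*b - 36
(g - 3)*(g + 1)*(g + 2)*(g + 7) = g^4 + 7*g^3 - 7*g^2 - 55*g - 42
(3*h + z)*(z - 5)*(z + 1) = 3*h*z^2 - 12*h*z - 15*h + z^3 - 4*z^2 - 5*z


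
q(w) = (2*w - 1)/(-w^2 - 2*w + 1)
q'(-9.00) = 0.05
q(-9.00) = 0.31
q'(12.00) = 0.01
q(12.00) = -0.14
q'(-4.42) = 0.51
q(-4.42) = 1.01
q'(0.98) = -0.01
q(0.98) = -0.50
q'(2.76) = 0.07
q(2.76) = -0.37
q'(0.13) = -0.43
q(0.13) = -1.02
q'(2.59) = 0.07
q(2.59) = -0.38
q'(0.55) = -3.06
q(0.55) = -0.25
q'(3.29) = 0.06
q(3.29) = -0.34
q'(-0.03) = 0.06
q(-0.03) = -1.00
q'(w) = (2*w - 1)*(2*w + 2)/(-w^2 - 2*w + 1)^2 + 2/(-w^2 - 2*w + 1) = 2*w*(w - 1)/(w^4 + 4*w^3 + 2*w^2 - 4*w + 1)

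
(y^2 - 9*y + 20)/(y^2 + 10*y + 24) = (y^2 - 9*y + 20)/(y^2 + 10*y + 24)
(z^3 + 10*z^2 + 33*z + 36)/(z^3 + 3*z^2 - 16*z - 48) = (z + 3)/(z - 4)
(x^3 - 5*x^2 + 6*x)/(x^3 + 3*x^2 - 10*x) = (x - 3)/(x + 5)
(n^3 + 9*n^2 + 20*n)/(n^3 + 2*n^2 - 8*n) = (n + 5)/(n - 2)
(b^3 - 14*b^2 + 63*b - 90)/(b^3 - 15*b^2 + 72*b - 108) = (b - 5)/(b - 6)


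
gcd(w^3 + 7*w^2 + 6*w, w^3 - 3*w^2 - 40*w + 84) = w + 6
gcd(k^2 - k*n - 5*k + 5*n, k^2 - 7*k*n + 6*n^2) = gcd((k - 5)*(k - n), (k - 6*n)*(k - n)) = k - n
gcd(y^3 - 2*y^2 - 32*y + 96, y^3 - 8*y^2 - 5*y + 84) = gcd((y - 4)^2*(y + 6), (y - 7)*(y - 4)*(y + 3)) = y - 4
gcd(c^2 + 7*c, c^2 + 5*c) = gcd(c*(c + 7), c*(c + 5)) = c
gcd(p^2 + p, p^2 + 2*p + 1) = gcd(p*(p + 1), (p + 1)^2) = p + 1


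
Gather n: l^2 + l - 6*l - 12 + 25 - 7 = l^2 - 5*l + 6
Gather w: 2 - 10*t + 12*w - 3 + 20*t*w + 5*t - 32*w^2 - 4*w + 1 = -5*t - 32*w^2 + w*(20*t + 8)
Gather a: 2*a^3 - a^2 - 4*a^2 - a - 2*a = 2*a^3 - 5*a^2 - 3*a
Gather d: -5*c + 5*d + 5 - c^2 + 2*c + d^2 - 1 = -c^2 - 3*c + d^2 + 5*d + 4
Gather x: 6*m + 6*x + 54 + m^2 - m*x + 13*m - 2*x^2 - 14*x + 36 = m^2 + 19*m - 2*x^2 + x*(-m - 8) + 90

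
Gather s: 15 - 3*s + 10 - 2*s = 25 - 5*s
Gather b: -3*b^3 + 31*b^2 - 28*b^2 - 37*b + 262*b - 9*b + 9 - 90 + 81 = -3*b^3 + 3*b^2 + 216*b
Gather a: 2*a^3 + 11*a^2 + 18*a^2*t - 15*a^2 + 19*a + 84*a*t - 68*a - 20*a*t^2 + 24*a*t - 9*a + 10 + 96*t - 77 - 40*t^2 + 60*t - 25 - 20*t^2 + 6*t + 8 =2*a^3 + a^2*(18*t - 4) + a*(-20*t^2 + 108*t - 58) - 60*t^2 + 162*t - 84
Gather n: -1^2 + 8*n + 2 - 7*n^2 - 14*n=-7*n^2 - 6*n + 1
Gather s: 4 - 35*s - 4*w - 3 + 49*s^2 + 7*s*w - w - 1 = 49*s^2 + s*(7*w - 35) - 5*w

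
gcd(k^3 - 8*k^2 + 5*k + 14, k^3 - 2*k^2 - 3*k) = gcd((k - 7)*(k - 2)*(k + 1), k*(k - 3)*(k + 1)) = k + 1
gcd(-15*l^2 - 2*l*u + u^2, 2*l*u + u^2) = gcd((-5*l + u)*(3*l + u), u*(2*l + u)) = 1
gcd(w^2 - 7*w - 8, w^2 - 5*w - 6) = w + 1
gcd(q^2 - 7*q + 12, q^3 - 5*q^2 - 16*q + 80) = q - 4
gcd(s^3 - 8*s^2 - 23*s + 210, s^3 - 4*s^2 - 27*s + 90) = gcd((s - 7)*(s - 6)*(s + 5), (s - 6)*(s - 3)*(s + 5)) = s^2 - s - 30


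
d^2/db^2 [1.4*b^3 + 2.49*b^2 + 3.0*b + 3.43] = 8.4*b + 4.98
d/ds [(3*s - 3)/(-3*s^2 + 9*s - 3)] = (-s^2 + 3*s + (s - 1)*(2*s - 3) - 1)/(s^2 - 3*s + 1)^2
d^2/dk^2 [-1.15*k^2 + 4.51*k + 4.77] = -2.30000000000000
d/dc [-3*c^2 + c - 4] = 1 - 6*c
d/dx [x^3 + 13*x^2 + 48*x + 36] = 3*x^2 + 26*x + 48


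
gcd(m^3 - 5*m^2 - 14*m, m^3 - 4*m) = m^2 + 2*m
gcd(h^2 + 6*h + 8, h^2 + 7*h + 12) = h + 4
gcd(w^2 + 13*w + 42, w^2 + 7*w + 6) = w + 6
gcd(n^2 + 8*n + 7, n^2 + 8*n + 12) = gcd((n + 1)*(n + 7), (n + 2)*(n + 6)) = 1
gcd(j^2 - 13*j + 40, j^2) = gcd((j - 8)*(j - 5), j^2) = 1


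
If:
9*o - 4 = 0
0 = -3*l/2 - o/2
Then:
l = -4/27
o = 4/9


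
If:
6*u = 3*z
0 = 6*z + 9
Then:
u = -3/4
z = -3/2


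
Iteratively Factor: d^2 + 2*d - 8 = (d - 2)*(d + 4)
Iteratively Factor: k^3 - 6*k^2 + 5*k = (k - 1)*(k^2 - 5*k) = k*(k - 1)*(k - 5)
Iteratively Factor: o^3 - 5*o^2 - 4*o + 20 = (o - 5)*(o^2 - 4) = (o - 5)*(o - 2)*(o + 2)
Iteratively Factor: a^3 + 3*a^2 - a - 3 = (a + 3)*(a^2 - 1) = (a + 1)*(a + 3)*(a - 1)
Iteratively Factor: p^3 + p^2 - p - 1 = (p - 1)*(p^2 + 2*p + 1) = (p - 1)*(p + 1)*(p + 1)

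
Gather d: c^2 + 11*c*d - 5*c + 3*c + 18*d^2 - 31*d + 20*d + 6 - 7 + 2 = c^2 - 2*c + 18*d^2 + d*(11*c - 11) + 1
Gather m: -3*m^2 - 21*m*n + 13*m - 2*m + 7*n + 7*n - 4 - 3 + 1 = -3*m^2 + m*(11 - 21*n) + 14*n - 6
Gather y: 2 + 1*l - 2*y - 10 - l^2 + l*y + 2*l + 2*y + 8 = -l^2 + l*y + 3*l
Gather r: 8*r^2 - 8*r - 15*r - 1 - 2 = 8*r^2 - 23*r - 3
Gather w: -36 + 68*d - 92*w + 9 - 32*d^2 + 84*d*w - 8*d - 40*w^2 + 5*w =-32*d^2 + 60*d - 40*w^2 + w*(84*d - 87) - 27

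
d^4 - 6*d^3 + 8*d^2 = d^2*(d - 4)*(d - 2)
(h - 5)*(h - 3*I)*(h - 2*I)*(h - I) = h^4 - 5*h^3 - 6*I*h^3 - 11*h^2 + 30*I*h^2 + 55*h + 6*I*h - 30*I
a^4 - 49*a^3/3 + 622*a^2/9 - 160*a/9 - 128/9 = (a - 8)^2*(a - 2/3)*(a + 1/3)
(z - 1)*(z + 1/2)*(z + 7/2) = z^3 + 3*z^2 - 9*z/4 - 7/4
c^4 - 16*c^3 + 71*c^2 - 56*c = c*(c - 8)*(c - 7)*(c - 1)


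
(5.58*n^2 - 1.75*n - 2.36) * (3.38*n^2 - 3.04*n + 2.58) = 18.8604*n^4 - 22.8782*n^3 + 11.7396*n^2 + 2.6594*n - 6.0888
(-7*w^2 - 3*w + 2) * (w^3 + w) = -7*w^5 - 3*w^4 - 5*w^3 - 3*w^2 + 2*w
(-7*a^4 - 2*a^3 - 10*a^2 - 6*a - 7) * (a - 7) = -7*a^5 + 47*a^4 + 4*a^3 + 64*a^2 + 35*a + 49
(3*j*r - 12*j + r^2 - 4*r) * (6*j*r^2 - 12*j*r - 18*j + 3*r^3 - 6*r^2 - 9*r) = 18*j^2*r^3 - 108*j^2*r^2 + 90*j^2*r + 216*j^2 + 15*j*r^4 - 90*j*r^3 + 75*j*r^2 + 180*j*r + 3*r^5 - 18*r^4 + 15*r^3 + 36*r^2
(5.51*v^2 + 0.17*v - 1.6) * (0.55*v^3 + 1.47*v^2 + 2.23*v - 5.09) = 3.0305*v^5 + 8.1932*v^4 + 11.6572*v^3 - 30.0188*v^2 - 4.4333*v + 8.144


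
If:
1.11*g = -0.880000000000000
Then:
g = -0.79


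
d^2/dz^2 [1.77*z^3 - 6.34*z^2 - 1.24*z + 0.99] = 10.62*z - 12.68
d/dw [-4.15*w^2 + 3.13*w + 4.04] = 3.13 - 8.3*w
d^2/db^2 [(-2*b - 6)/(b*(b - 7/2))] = 8*(-4*b^3 - 36*b^2 + 126*b - 147)/(b^3*(8*b^3 - 84*b^2 + 294*b - 343))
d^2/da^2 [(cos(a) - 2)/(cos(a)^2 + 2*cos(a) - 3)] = (-9*(1 - cos(2*a))^2*cos(a)/4 + 5*(1 - cos(2*a))^2/2 - 11*cos(a)/2 + 17*cos(2*a) - 3*cos(3*a) + cos(5*a)/2 - 9)/((cos(a) - 1)^3*(cos(a) + 3)^3)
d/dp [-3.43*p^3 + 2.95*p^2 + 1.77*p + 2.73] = -10.29*p^2 + 5.9*p + 1.77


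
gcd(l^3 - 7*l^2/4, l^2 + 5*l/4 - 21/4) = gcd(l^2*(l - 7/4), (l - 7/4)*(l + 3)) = l - 7/4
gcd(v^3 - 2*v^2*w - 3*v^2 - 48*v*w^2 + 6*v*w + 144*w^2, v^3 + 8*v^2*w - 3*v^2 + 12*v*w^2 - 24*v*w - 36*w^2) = v^2 + 6*v*w - 3*v - 18*w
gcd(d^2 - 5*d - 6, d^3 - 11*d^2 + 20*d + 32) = d + 1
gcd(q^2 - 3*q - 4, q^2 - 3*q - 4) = q^2 - 3*q - 4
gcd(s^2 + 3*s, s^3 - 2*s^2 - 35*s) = s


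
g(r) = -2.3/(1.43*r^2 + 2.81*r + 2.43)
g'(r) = -2.3*(-2.86*r - 2.81)/(1.43*r^2 + 2.81*r + 2.43)^2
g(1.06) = -0.33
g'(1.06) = 0.27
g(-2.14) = -0.78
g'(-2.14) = -0.87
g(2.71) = -0.11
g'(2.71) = 0.06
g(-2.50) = -0.53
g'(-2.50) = -0.53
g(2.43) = -0.13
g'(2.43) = 0.07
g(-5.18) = -0.09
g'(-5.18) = -0.04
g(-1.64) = -1.38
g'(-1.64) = -1.55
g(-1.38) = -1.80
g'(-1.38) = -1.61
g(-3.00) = -0.33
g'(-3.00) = -0.28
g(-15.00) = -0.01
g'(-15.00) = -0.00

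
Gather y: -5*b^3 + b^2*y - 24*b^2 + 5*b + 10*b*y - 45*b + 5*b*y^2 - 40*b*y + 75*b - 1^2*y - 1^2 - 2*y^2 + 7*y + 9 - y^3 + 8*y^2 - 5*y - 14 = -5*b^3 - 24*b^2 + 35*b - y^3 + y^2*(5*b + 6) + y*(b^2 - 30*b + 1) - 6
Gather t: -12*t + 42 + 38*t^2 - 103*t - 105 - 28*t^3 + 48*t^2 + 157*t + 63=-28*t^3 + 86*t^2 + 42*t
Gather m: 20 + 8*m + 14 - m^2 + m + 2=-m^2 + 9*m + 36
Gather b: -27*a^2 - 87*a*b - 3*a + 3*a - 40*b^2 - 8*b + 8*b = -27*a^2 - 87*a*b - 40*b^2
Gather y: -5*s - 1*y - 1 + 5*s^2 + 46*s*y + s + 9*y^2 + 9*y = 5*s^2 - 4*s + 9*y^2 + y*(46*s + 8) - 1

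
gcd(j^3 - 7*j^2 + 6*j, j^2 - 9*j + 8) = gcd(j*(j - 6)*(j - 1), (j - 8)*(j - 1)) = j - 1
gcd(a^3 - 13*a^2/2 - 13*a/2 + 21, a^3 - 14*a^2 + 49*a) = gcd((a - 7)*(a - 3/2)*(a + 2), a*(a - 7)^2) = a - 7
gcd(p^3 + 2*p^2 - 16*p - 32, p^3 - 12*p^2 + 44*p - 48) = p - 4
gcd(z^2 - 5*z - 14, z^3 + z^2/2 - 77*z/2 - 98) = z - 7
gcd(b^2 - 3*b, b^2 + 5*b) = b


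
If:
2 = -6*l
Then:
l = -1/3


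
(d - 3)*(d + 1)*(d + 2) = d^3 - 7*d - 6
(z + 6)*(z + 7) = z^2 + 13*z + 42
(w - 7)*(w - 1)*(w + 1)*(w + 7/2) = w^4 - 7*w^3/2 - 51*w^2/2 + 7*w/2 + 49/2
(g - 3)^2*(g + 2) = g^3 - 4*g^2 - 3*g + 18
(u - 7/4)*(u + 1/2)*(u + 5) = u^3 + 15*u^2/4 - 57*u/8 - 35/8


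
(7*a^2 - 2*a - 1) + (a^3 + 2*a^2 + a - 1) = a^3 + 9*a^2 - a - 2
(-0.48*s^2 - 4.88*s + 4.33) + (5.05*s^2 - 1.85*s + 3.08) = 4.57*s^2 - 6.73*s + 7.41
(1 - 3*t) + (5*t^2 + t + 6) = 5*t^2 - 2*t + 7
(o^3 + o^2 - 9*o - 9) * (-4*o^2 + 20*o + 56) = -4*o^5 + 16*o^4 + 112*o^3 - 88*o^2 - 684*o - 504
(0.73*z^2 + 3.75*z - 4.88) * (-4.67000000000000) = -3.4091*z^2 - 17.5125*z + 22.7896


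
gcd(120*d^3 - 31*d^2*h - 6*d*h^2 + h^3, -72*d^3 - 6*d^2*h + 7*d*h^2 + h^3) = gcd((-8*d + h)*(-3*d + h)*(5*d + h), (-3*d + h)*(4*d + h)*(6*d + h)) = 3*d - h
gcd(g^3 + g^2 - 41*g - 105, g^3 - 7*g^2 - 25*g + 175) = g^2 - 2*g - 35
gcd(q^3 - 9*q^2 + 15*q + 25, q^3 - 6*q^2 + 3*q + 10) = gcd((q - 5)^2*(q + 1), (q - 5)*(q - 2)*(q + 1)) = q^2 - 4*q - 5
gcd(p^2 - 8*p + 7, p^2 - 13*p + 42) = p - 7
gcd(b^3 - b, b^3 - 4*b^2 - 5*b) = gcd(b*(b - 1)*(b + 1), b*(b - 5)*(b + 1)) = b^2 + b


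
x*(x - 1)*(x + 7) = x^3 + 6*x^2 - 7*x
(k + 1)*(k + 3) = k^2 + 4*k + 3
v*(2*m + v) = 2*m*v + v^2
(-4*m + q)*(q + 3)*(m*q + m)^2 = -4*m^3*q^3 - 20*m^3*q^2 - 28*m^3*q - 12*m^3 + m^2*q^4 + 5*m^2*q^3 + 7*m^2*q^2 + 3*m^2*q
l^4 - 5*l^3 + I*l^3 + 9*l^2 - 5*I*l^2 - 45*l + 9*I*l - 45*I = (l - 5)*(l - 3*I)*(l + I)*(l + 3*I)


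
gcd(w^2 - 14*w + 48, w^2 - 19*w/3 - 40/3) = w - 8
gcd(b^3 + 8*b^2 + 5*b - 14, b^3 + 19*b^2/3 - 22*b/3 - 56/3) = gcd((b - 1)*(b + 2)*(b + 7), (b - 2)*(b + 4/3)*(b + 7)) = b + 7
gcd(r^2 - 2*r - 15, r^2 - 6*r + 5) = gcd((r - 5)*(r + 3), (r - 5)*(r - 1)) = r - 5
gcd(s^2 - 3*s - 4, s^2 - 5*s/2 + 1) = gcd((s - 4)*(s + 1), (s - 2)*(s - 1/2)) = 1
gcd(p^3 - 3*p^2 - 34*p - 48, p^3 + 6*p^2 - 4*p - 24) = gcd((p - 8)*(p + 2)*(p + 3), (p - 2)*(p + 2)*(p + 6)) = p + 2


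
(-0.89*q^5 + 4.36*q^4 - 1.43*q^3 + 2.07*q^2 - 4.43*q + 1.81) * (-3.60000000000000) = 3.204*q^5 - 15.696*q^4 + 5.148*q^3 - 7.452*q^2 + 15.948*q - 6.516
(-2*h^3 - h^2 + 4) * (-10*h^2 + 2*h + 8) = 20*h^5 + 6*h^4 - 18*h^3 - 48*h^2 + 8*h + 32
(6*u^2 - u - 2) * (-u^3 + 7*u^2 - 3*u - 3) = -6*u^5 + 43*u^4 - 23*u^3 - 29*u^2 + 9*u + 6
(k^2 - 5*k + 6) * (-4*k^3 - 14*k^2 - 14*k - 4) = -4*k^5 + 6*k^4 + 32*k^3 - 18*k^2 - 64*k - 24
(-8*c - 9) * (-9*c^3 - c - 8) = 72*c^4 + 81*c^3 + 8*c^2 + 73*c + 72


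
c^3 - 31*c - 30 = (c - 6)*(c + 1)*(c + 5)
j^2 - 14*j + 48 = (j - 8)*(j - 6)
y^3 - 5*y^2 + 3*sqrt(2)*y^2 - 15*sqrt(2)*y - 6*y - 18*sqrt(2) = (y - 6)*(y + 1)*(y + 3*sqrt(2))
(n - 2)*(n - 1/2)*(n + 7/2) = n^3 + n^2 - 31*n/4 + 7/2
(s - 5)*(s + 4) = s^2 - s - 20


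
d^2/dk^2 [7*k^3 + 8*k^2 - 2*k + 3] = 42*k + 16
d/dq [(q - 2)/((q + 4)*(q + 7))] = (-q^2 + 4*q + 50)/(q^4 + 22*q^3 + 177*q^2 + 616*q + 784)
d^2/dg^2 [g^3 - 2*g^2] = 6*g - 4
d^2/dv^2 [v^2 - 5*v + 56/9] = 2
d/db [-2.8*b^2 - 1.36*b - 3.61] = -5.6*b - 1.36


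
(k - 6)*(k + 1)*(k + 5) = k^3 - 31*k - 30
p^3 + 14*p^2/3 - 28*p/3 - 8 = (p - 2)*(p + 2/3)*(p + 6)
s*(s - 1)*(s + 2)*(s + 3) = s^4 + 4*s^3 + s^2 - 6*s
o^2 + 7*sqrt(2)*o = o*(o + 7*sqrt(2))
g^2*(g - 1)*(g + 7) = g^4 + 6*g^3 - 7*g^2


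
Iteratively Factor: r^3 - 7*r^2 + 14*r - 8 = (r - 2)*(r^2 - 5*r + 4) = (r - 4)*(r - 2)*(r - 1)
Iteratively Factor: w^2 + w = (w)*(w + 1)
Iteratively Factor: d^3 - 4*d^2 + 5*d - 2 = (d - 1)*(d^2 - 3*d + 2) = (d - 1)^2*(d - 2)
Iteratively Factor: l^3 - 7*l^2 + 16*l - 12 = (l - 2)*(l^2 - 5*l + 6) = (l - 3)*(l - 2)*(l - 2)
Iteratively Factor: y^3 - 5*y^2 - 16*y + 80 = (y - 5)*(y^2 - 16) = (y - 5)*(y + 4)*(y - 4)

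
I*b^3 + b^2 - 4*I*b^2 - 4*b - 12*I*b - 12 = (b - 6)*(b + 2)*(I*b + 1)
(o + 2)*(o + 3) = o^2 + 5*o + 6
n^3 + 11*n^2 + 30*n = n*(n + 5)*(n + 6)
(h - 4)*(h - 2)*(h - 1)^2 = h^4 - 8*h^3 + 21*h^2 - 22*h + 8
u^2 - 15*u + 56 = (u - 8)*(u - 7)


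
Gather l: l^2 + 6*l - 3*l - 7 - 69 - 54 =l^2 + 3*l - 130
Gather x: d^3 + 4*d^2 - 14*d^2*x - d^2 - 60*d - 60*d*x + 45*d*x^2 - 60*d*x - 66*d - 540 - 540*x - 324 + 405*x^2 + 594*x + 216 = d^3 + 3*d^2 - 126*d + x^2*(45*d + 405) + x*(-14*d^2 - 120*d + 54) - 648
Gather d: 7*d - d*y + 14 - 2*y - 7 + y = d*(7 - y) - y + 7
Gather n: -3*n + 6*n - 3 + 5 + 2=3*n + 4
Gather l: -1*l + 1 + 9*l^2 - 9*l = 9*l^2 - 10*l + 1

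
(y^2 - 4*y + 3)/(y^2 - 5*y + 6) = (y - 1)/(y - 2)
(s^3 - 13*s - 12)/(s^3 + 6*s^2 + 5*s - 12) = (s^2 - 3*s - 4)/(s^2 + 3*s - 4)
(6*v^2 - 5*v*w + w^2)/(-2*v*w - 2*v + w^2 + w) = (-3*v + w)/(w + 1)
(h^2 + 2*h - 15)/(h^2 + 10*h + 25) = (h - 3)/(h + 5)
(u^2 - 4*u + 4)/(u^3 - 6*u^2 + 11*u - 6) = (u - 2)/(u^2 - 4*u + 3)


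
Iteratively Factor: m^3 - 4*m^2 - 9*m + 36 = (m - 3)*(m^2 - m - 12) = (m - 4)*(m - 3)*(m + 3)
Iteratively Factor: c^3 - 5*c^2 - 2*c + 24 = (c + 2)*(c^2 - 7*c + 12) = (c - 3)*(c + 2)*(c - 4)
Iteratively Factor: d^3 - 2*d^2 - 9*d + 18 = (d + 3)*(d^2 - 5*d + 6) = (d - 3)*(d + 3)*(d - 2)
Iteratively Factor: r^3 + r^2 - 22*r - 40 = (r + 4)*(r^2 - 3*r - 10) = (r - 5)*(r + 4)*(r + 2)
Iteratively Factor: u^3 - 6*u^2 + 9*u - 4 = (u - 1)*(u^2 - 5*u + 4) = (u - 1)^2*(u - 4)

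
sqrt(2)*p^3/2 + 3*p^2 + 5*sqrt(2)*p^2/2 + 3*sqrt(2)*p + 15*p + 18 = (p + 3)*(p + 3*sqrt(2))*(sqrt(2)*p/2 + sqrt(2))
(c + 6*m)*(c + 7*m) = c^2 + 13*c*m + 42*m^2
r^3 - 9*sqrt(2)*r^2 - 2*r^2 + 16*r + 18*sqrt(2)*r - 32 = (r - 2)*(r - 8*sqrt(2))*(r - sqrt(2))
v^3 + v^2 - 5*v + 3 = (v - 1)^2*(v + 3)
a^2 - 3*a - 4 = (a - 4)*(a + 1)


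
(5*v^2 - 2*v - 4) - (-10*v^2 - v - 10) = 15*v^2 - v + 6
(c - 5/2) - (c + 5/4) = -15/4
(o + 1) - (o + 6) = -5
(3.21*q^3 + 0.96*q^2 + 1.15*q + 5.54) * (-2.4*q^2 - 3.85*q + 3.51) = -7.704*q^5 - 14.6625*q^4 + 4.8111*q^3 - 14.3539*q^2 - 17.2925*q + 19.4454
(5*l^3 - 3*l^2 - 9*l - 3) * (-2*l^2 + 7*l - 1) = -10*l^5 + 41*l^4 - 8*l^3 - 54*l^2 - 12*l + 3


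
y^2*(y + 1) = y^3 + y^2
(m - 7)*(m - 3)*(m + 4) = m^3 - 6*m^2 - 19*m + 84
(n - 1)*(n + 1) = n^2 - 1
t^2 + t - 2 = (t - 1)*(t + 2)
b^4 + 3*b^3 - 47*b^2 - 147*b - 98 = (b - 7)*(b + 1)*(b + 2)*(b + 7)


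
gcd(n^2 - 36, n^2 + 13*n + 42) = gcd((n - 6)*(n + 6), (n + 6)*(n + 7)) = n + 6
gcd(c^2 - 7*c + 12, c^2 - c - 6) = c - 3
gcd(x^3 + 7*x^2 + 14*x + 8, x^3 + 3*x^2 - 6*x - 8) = x^2 + 5*x + 4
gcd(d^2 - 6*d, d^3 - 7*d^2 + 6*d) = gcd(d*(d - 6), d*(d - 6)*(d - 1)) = d^2 - 6*d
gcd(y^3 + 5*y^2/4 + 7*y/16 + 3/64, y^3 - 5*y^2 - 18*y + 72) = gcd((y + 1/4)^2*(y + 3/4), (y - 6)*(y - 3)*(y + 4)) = 1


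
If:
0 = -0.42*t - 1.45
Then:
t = -3.45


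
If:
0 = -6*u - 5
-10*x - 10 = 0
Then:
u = -5/6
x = -1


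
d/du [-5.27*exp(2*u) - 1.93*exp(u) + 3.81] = (-10.54*exp(u) - 1.93)*exp(u)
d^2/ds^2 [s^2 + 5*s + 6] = 2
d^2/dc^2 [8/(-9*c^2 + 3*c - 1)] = 144*(9*c^2 - 3*c - (6*c - 1)^2 + 1)/(9*c^2 - 3*c + 1)^3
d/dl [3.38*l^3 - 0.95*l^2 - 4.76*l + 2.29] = 10.14*l^2 - 1.9*l - 4.76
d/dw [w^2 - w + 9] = 2*w - 1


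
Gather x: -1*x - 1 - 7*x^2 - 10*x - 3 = -7*x^2 - 11*x - 4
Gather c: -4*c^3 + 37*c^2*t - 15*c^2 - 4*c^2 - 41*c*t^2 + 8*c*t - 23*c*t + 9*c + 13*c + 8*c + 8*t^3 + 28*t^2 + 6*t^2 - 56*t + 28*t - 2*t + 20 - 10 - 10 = -4*c^3 + c^2*(37*t - 19) + c*(-41*t^2 - 15*t + 30) + 8*t^3 + 34*t^2 - 30*t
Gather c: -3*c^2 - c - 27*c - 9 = -3*c^2 - 28*c - 9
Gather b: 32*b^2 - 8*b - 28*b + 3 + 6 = 32*b^2 - 36*b + 9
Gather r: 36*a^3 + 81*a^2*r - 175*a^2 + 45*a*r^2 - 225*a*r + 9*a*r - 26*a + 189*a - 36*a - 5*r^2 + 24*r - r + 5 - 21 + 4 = 36*a^3 - 175*a^2 + 127*a + r^2*(45*a - 5) + r*(81*a^2 - 216*a + 23) - 12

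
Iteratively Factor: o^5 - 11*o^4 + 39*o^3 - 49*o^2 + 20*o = (o)*(o^4 - 11*o^3 + 39*o^2 - 49*o + 20) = o*(o - 1)*(o^3 - 10*o^2 + 29*o - 20) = o*(o - 1)^2*(o^2 - 9*o + 20) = o*(o - 4)*(o - 1)^2*(o - 5)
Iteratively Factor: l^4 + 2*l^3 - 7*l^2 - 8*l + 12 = (l - 1)*(l^3 + 3*l^2 - 4*l - 12) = (l - 1)*(l + 3)*(l^2 - 4) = (l - 1)*(l + 2)*(l + 3)*(l - 2)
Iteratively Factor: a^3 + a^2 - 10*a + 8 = (a - 1)*(a^2 + 2*a - 8) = (a - 2)*(a - 1)*(a + 4)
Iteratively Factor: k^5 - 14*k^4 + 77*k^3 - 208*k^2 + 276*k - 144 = (k - 2)*(k^4 - 12*k^3 + 53*k^2 - 102*k + 72) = (k - 3)*(k - 2)*(k^3 - 9*k^2 + 26*k - 24) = (k - 3)^2*(k - 2)*(k^2 - 6*k + 8) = (k - 4)*(k - 3)^2*(k - 2)*(k - 2)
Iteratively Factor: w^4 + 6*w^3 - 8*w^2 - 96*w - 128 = (w + 4)*(w^3 + 2*w^2 - 16*w - 32) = (w - 4)*(w + 4)*(w^2 + 6*w + 8) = (w - 4)*(w + 4)^2*(w + 2)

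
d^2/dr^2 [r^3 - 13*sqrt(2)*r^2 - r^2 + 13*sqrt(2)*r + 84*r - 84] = 6*r - 26*sqrt(2) - 2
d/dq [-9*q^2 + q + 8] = 1 - 18*q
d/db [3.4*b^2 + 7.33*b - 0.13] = 6.8*b + 7.33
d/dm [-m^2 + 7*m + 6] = 7 - 2*m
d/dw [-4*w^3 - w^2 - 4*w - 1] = -12*w^2 - 2*w - 4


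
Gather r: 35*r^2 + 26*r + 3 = 35*r^2 + 26*r + 3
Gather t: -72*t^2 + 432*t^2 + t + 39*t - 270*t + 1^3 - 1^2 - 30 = 360*t^2 - 230*t - 30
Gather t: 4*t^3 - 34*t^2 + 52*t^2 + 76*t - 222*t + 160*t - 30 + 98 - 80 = 4*t^3 + 18*t^2 + 14*t - 12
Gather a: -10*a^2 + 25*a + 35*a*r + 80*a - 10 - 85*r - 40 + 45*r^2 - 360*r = -10*a^2 + a*(35*r + 105) + 45*r^2 - 445*r - 50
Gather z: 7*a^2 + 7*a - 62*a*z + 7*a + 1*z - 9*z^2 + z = 7*a^2 + 14*a - 9*z^2 + z*(2 - 62*a)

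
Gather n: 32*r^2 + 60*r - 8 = 32*r^2 + 60*r - 8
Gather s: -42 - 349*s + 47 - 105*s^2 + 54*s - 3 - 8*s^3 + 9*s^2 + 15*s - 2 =-8*s^3 - 96*s^2 - 280*s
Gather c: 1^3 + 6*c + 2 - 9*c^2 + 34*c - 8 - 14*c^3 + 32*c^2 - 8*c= -14*c^3 + 23*c^2 + 32*c - 5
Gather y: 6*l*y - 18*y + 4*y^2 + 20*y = 4*y^2 + y*(6*l + 2)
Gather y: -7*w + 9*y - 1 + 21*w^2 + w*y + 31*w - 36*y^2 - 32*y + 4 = 21*w^2 + 24*w - 36*y^2 + y*(w - 23) + 3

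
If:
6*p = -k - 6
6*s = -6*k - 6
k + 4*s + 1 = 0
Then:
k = -1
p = -5/6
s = 0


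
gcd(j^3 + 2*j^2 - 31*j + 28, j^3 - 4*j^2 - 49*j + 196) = j^2 + 3*j - 28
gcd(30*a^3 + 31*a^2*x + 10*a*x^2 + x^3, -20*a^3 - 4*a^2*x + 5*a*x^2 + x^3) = 10*a^2 + 7*a*x + x^2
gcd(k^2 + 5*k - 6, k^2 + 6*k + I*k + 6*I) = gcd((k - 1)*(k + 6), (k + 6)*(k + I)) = k + 6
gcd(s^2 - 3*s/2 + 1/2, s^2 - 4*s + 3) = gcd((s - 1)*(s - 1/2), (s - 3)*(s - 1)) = s - 1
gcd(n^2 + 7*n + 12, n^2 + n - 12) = n + 4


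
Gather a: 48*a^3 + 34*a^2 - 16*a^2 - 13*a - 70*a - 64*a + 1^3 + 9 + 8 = 48*a^3 + 18*a^2 - 147*a + 18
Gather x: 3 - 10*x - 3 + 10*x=0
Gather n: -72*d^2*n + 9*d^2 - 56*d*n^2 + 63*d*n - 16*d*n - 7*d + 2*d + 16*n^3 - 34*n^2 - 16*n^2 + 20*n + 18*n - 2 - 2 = 9*d^2 - 5*d + 16*n^3 + n^2*(-56*d - 50) + n*(-72*d^2 + 47*d + 38) - 4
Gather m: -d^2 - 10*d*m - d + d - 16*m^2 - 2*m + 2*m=-d^2 - 10*d*m - 16*m^2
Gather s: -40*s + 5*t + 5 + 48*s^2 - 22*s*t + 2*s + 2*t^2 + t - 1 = 48*s^2 + s*(-22*t - 38) + 2*t^2 + 6*t + 4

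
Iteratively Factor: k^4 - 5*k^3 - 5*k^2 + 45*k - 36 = (k - 1)*(k^3 - 4*k^2 - 9*k + 36) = (k - 3)*(k - 1)*(k^2 - k - 12) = (k - 4)*(k - 3)*(k - 1)*(k + 3)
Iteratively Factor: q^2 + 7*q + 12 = (q + 3)*(q + 4)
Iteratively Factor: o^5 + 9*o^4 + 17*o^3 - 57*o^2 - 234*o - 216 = (o + 3)*(o^4 + 6*o^3 - o^2 - 54*o - 72) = (o + 2)*(o + 3)*(o^3 + 4*o^2 - 9*o - 36) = (o - 3)*(o + 2)*(o + 3)*(o^2 + 7*o + 12) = (o - 3)*(o + 2)*(o + 3)*(o + 4)*(o + 3)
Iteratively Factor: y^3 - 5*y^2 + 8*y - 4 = (y - 2)*(y^2 - 3*y + 2) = (y - 2)^2*(y - 1)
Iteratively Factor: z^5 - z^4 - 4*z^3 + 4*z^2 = (z)*(z^4 - z^3 - 4*z^2 + 4*z) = z^2*(z^3 - z^2 - 4*z + 4) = z^2*(z - 2)*(z^2 + z - 2) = z^2*(z - 2)*(z - 1)*(z + 2)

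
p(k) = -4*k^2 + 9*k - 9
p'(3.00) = -15.00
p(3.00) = -18.00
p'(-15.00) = 129.00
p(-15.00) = -1044.00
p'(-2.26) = 27.08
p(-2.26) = -49.77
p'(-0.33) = 11.64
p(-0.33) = -12.41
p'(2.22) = -8.76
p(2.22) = -8.73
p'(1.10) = 0.20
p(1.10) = -3.94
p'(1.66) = -4.28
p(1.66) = -5.08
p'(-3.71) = 38.68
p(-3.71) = -97.45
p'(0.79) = 2.68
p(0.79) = -4.39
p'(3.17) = -16.36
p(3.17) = -20.67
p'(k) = 9 - 8*k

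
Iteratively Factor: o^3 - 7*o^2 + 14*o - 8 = (o - 4)*(o^2 - 3*o + 2) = (o - 4)*(o - 2)*(o - 1)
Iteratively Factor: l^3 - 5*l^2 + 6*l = (l - 2)*(l^2 - 3*l) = (l - 3)*(l - 2)*(l)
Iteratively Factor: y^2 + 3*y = (y)*(y + 3)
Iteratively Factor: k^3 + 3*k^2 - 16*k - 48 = (k + 4)*(k^2 - k - 12) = (k + 3)*(k + 4)*(k - 4)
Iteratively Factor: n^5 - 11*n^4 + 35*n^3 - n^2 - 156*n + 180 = (n - 2)*(n^4 - 9*n^3 + 17*n^2 + 33*n - 90) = (n - 2)*(n + 2)*(n^3 - 11*n^2 + 39*n - 45) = (n - 5)*(n - 2)*(n + 2)*(n^2 - 6*n + 9) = (n - 5)*(n - 3)*(n - 2)*(n + 2)*(n - 3)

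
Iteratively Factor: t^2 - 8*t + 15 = (t - 5)*(t - 3)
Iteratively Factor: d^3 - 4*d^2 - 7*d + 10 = (d + 2)*(d^2 - 6*d + 5) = (d - 1)*(d + 2)*(d - 5)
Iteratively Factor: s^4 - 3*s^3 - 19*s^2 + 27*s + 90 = (s + 2)*(s^3 - 5*s^2 - 9*s + 45) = (s - 5)*(s + 2)*(s^2 - 9) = (s - 5)*(s + 2)*(s + 3)*(s - 3)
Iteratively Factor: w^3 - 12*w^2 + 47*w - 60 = (w - 3)*(w^2 - 9*w + 20) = (w - 5)*(w - 3)*(w - 4)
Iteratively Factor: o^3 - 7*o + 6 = (o + 3)*(o^2 - 3*o + 2) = (o - 2)*(o + 3)*(o - 1)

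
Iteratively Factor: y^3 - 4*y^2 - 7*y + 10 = (y + 2)*(y^2 - 6*y + 5) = (y - 5)*(y + 2)*(y - 1)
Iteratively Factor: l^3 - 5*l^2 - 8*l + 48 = (l + 3)*(l^2 - 8*l + 16) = (l - 4)*(l + 3)*(l - 4)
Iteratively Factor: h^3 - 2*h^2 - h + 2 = (h + 1)*(h^2 - 3*h + 2) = (h - 2)*(h + 1)*(h - 1)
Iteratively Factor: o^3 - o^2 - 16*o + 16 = (o - 1)*(o^2 - 16) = (o - 1)*(o + 4)*(o - 4)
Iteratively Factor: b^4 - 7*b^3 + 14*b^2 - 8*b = (b - 2)*(b^3 - 5*b^2 + 4*b) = b*(b - 2)*(b^2 - 5*b + 4) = b*(b - 4)*(b - 2)*(b - 1)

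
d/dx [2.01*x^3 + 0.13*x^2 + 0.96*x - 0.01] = 6.03*x^2 + 0.26*x + 0.96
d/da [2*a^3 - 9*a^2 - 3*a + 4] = 6*a^2 - 18*a - 3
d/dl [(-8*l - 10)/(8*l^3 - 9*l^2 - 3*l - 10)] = 2*(64*l^3 + 84*l^2 - 90*l + 25)/(64*l^6 - 144*l^5 + 33*l^4 - 106*l^3 + 189*l^2 + 60*l + 100)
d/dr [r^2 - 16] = 2*r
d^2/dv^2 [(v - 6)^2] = 2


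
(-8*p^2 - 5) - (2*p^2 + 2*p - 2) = -10*p^2 - 2*p - 3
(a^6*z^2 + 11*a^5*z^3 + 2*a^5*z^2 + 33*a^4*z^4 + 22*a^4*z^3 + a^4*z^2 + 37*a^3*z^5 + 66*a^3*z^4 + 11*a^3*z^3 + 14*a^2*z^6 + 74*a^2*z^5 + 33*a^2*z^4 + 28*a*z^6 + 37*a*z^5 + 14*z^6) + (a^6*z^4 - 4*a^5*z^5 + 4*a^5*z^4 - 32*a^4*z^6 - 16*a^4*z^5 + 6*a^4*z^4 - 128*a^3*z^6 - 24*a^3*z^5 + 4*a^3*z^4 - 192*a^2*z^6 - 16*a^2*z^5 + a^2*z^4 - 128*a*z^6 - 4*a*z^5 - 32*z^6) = a^6*z^4 + a^6*z^2 - 4*a^5*z^5 + 4*a^5*z^4 + 11*a^5*z^3 + 2*a^5*z^2 - 32*a^4*z^6 - 16*a^4*z^5 + 39*a^4*z^4 + 22*a^4*z^3 + a^4*z^2 - 128*a^3*z^6 + 13*a^3*z^5 + 70*a^3*z^4 + 11*a^3*z^3 - 178*a^2*z^6 + 58*a^2*z^5 + 34*a^2*z^4 - 100*a*z^6 + 33*a*z^5 - 18*z^6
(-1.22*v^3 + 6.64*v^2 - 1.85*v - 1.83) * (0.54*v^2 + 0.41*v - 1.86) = -0.6588*v^5 + 3.0854*v^4 + 3.9926*v^3 - 14.0971*v^2 + 2.6907*v + 3.4038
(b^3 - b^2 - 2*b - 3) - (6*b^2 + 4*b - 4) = b^3 - 7*b^2 - 6*b + 1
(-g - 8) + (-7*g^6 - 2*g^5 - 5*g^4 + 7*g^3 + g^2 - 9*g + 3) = -7*g^6 - 2*g^5 - 5*g^4 + 7*g^3 + g^2 - 10*g - 5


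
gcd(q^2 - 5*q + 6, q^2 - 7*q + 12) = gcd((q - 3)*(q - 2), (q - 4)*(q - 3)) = q - 3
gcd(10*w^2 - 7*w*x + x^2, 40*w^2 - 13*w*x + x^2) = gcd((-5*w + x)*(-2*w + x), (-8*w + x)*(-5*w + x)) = -5*w + x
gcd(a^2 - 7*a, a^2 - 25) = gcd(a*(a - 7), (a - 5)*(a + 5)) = 1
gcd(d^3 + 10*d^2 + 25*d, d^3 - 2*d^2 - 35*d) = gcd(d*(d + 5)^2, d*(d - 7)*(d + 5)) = d^2 + 5*d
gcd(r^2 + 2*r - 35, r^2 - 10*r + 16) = 1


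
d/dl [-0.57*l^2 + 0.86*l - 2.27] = 0.86 - 1.14*l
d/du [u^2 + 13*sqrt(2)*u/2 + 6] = 2*u + 13*sqrt(2)/2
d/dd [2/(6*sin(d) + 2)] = -3*cos(d)/(3*sin(d) + 1)^2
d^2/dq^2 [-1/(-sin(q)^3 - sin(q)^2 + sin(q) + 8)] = (-9*sin(q)^6 - 11*sin(q)^5 + 10*sin(q)^4 - 53*sin(q)^3 - 33*sin(q)^2 + 50*sin(q) + 18)/(sin(q)^3 + sin(q)^2 - sin(q) - 8)^3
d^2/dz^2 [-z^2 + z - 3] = -2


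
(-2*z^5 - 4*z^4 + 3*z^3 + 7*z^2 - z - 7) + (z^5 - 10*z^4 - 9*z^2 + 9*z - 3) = -z^5 - 14*z^4 + 3*z^3 - 2*z^2 + 8*z - 10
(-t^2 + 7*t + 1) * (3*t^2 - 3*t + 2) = -3*t^4 + 24*t^3 - 20*t^2 + 11*t + 2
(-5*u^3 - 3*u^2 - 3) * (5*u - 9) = -25*u^4 + 30*u^3 + 27*u^2 - 15*u + 27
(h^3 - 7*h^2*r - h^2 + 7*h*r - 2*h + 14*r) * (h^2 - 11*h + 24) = h^5 - 7*h^4*r - 12*h^4 + 84*h^3*r + 33*h^3 - 231*h^2*r - 2*h^2 + 14*h*r - 48*h + 336*r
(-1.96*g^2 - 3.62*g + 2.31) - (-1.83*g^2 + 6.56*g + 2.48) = -0.13*g^2 - 10.18*g - 0.17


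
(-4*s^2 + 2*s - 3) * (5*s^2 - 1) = -20*s^4 + 10*s^3 - 11*s^2 - 2*s + 3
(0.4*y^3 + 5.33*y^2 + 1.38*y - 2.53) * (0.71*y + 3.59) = 0.284*y^4 + 5.2203*y^3 + 20.1145*y^2 + 3.1579*y - 9.0827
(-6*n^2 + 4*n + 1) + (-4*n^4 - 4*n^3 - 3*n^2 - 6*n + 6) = -4*n^4 - 4*n^3 - 9*n^2 - 2*n + 7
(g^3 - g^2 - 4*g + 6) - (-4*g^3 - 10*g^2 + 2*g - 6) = 5*g^3 + 9*g^2 - 6*g + 12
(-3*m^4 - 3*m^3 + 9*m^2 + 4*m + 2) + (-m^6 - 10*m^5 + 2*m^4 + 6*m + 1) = -m^6 - 10*m^5 - m^4 - 3*m^3 + 9*m^2 + 10*m + 3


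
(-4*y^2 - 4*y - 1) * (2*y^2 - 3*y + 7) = -8*y^4 + 4*y^3 - 18*y^2 - 25*y - 7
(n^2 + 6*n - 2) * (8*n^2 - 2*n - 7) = 8*n^4 + 46*n^3 - 35*n^2 - 38*n + 14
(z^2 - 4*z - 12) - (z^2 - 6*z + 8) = 2*z - 20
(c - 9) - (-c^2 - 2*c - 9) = c^2 + 3*c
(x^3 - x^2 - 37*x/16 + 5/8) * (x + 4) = x^4 + 3*x^3 - 101*x^2/16 - 69*x/8 + 5/2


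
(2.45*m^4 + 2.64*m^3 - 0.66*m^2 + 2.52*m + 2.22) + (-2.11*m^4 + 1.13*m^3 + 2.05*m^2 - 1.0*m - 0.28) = 0.34*m^4 + 3.77*m^3 + 1.39*m^2 + 1.52*m + 1.94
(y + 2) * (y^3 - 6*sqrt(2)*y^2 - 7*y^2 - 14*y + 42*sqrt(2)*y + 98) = y^4 - 6*sqrt(2)*y^3 - 5*y^3 - 28*y^2 + 30*sqrt(2)*y^2 + 70*y + 84*sqrt(2)*y + 196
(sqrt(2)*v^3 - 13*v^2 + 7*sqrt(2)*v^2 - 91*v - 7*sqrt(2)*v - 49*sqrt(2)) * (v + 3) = sqrt(2)*v^4 - 13*v^3 + 10*sqrt(2)*v^3 - 130*v^2 + 14*sqrt(2)*v^2 - 273*v - 70*sqrt(2)*v - 147*sqrt(2)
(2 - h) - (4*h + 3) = -5*h - 1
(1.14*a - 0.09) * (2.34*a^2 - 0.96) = 2.6676*a^3 - 0.2106*a^2 - 1.0944*a + 0.0864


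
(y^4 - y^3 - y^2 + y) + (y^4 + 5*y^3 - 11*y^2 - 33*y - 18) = 2*y^4 + 4*y^3 - 12*y^2 - 32*y - 18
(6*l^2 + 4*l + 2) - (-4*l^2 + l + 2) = 10*l^2 + 3*l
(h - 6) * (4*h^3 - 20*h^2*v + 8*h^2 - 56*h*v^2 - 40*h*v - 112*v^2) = 4*h^4 - 20*h^3*v - 16*h^3 - 56*h^2*v^2 + 80*h^2*v - 48*h^2 + 224*h*v^2 + 240*h*v + 672*v^2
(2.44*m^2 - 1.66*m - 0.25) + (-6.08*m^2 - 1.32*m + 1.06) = -3.64*m^2 - 2.98*m + 0.81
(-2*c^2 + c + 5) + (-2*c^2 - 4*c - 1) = -4*c^2 - 3*c + 4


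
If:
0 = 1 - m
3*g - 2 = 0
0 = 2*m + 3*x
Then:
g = 2/3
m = 1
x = -2/3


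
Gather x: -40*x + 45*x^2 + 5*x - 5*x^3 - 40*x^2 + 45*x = -5*x^3 + 5*x^2 + 10*x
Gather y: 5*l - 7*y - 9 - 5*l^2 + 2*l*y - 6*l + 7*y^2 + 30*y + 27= -5*l^2 - l + 7*y^2 + y*(2*l + 23) + 18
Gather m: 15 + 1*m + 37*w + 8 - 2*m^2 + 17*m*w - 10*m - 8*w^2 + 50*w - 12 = -2*m^2 + m*(17*w - 9) - 8*w^2 + 87*w + 11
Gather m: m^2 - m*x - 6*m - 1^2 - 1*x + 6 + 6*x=m^2 + m*(-x - 6) + 5*x + 5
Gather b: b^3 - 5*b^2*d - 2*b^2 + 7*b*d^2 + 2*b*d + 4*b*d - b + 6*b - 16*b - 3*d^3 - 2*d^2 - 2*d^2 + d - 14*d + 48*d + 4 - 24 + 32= b^3 + b^2*(-5*d - 2) + b*(7*d^2 + 6*d - 11) - 3*d^3 - 4*d^2 + 35*d + 12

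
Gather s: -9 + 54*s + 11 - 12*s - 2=42*s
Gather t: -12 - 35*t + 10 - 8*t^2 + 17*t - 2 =-8*t^2 - 18*t - 4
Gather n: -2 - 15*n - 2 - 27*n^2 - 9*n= -27*n^2 - 24*n - 4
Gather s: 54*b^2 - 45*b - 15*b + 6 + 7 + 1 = 54*b^2 - 60*b + 14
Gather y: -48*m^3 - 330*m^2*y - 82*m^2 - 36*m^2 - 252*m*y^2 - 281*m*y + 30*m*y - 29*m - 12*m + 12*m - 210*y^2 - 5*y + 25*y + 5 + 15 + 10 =-48*m^3 - 118*m^2 - 29*m + y^2*(-252*m - 210) + y*(-330*m^2 - 251*m + 20) + 30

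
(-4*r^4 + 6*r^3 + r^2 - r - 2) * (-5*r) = 20*r^5 - 30*r^4 - 5*r^3 + 5*r^2 + 10*r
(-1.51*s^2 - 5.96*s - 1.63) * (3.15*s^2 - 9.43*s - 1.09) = -4.7565*s^4 - 4.5347*s^3 + 52.7142*s^2 + 21.8673*s + 1.7767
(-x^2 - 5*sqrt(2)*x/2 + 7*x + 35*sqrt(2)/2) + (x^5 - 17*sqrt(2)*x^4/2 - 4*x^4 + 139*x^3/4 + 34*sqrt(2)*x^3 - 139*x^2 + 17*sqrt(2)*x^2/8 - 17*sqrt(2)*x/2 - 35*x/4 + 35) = x^5 - 17*sqrt(2)*x^4/2 - 4*x^4 + 139*x^3/4 + 34*sqrt(2)*x^3 - 140*x^2 + 17*sqrt(2)*x^2/8 - 11*sqrt(2)*x - 7*x/4 + 35*sqrt(2)/2 + 35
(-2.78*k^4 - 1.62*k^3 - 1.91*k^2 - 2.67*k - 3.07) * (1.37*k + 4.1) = -3.8086*k^5 - 13.6174*k^4 - 9.2587*k^3 - 11.4889*k^2 - 15.1529*k - 12.587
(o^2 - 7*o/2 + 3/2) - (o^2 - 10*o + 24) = 13*o/2 - 45/2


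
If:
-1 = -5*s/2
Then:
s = 2/5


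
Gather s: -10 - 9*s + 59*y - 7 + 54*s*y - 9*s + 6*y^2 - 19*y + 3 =s*(54*y - 18) + 6*y^2 + 40*y - 14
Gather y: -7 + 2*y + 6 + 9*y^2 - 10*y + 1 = 9*y^2 - 8*y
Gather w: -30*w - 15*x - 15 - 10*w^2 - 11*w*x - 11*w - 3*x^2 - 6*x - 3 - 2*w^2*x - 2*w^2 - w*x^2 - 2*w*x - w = w^2*(-2*x - 12) + w*(-x^2 - 13*x - 42) - 3*x^2 - 21*x - 18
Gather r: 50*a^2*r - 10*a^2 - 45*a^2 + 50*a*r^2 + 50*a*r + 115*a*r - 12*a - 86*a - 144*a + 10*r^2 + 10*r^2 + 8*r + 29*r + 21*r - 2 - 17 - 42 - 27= -55*a^2 - 242*a + r^2*(50*a + 20) + r*(50*a^2 + 165*a + 58) - 88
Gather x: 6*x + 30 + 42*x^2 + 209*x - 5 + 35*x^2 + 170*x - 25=77*x^2 + 385*x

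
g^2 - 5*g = g*(g - 5)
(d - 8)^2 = d^2 - 16*d + 64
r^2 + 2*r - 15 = (r - 3)*(r + 5)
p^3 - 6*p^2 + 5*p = p*(p - 5)*(p - 1)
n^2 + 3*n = n*(n + 3)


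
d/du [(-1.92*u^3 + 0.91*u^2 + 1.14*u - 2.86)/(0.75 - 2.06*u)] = (7.9104*u^3 - 6.1946*u^2 + 1.365*u - 5.0366)/(4.2436*u^2 - 3.09*u + 0.5625)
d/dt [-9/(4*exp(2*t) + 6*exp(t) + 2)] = (18*exp(t) + 27/2)*exp(t)/(2*exp(2*t) + 3*exp(t) + 1)^2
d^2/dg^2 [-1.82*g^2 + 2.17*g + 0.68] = -3.64000000000000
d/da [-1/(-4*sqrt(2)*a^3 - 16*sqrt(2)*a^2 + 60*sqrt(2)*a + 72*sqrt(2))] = sqrt(2)*(-3*a^2 - 8*a + 15)/(8*(a^3 + 4*a^2 - 15*a - 18)^2)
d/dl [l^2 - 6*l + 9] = 2*l - 6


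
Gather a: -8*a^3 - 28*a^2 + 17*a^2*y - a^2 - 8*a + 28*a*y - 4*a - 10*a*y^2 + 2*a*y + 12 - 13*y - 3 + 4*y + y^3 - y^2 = -8*a^3 + a^2*(17*y - 29) + a*(-10*y^2 + 30*y - 12) + y^3 - y^2 - 9*y + 9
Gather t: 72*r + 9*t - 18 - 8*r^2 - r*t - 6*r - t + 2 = -8*r^2 + 66*r + t*(8 - r) - 16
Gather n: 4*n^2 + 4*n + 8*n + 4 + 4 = 4*n^2 + 12*n + 8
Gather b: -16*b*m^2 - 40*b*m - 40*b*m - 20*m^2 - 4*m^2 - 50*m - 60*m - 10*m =b*(-16*m^2 - 80*m) - 24*m^2 - 120*m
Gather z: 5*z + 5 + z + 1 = 6*z + 6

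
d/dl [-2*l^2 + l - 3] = 1 - 4*l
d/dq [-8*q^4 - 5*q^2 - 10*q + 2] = -32*q^3 - 10*q - 10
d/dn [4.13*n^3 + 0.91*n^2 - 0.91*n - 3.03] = 12.39*n^2 + 1.82*n - 0.91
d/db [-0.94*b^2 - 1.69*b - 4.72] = -1.88*b - 1.69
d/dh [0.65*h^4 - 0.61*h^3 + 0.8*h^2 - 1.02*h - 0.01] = 2.6*h^3 - 1.83*h^2 + 1.6*h - 1.02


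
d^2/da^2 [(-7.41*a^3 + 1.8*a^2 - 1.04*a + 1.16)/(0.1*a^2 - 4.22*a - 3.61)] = (1.11022302462516e-16*a^5 - 1.06581410364015e-14*a^4 - 267.772108*a^3 - 673.344132*a^2 - 584.596926*a + 120.755704)/(0.001*a^6 - 0.1266*a^5 + 5.23422*a^4 - 66.010928*a^3 - 188.955342*a^2 - 164.986386*a - 47.045881)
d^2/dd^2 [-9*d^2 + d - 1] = -18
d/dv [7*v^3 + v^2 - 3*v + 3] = 21*v^2 + 2*v - 3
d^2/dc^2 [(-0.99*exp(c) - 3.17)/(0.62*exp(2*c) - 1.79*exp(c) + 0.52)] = (-0.380556*exp(4*c) - 5.972894*exp(3*c) + 12.469254*exp(2*c) - 6.990457*exp(c) - 3.218332)*exp(c)/(0.238328*exp(6*c) - 2.064228*exp(5*c) + 6.55929*exp(4*c) - 9.197915*exp(3*c) + 5.50134*exp(2*c) - 1.452048*exp(c) + 0.140608)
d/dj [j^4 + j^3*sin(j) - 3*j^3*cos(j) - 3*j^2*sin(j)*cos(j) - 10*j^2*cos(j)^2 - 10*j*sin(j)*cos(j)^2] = 3*j^3*sin(j) + j^3*cos(j) + 4*j^3 + 3*j^2*sin(j) + 10*j^2*sin(2*j) - 9*j^2*cos(j) - 3*j^2*cos(2*j) - 3*j*sin(2*j) - 5*j*cos(j)/2 - 10*j*cos(2*j) - 15*j*cos(3*j)/2 - 10*j - 5*sin(j)/2 - 5*sin(3*j)/2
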